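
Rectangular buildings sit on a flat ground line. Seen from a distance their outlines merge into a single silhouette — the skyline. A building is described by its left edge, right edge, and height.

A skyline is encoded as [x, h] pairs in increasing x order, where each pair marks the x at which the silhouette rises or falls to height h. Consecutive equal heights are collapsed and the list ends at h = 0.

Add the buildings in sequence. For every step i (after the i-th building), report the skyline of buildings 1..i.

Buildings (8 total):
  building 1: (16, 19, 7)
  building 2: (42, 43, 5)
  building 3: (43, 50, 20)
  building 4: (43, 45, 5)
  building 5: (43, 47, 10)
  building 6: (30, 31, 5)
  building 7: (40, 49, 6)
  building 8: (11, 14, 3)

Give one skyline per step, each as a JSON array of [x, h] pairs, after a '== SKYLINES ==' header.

== SKYLINES ==
[[16,7],[19,0]]
[[16,7],[19,0],[42,5],[43,0]]
[[16,7],[19,0],[42,5],[43,20],[50,0]]
[[16,7],[19,0],[42,5],[43,20],[50,0]]
[[16,7],[19,0],[42,5],[43,20],[50,0]]
[[16,7],[19,0],[30,5],[31,0],[42,5],[43,20],[50,0]]
[[16,7],[19,0],[30,5],[31,0],[40,6],[43,20],[50,0]]
[[11,3],[14,0],[16,7],[19,0],[30,5],[31,0],[40,6],[43,20],[50,0]]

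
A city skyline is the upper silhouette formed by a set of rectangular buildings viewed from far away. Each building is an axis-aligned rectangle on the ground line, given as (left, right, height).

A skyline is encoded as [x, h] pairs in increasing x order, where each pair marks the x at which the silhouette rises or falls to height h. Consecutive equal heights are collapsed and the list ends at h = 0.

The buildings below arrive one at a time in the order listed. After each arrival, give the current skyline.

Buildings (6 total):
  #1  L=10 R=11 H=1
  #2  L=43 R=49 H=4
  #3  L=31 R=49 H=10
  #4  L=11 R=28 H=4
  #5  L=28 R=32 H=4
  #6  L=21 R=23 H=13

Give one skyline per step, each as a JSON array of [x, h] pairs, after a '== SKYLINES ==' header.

== SKYLINES ==
[[10,1],[11,0]]
[[10,1],[11,0],[43,4],[49,0]]
[[10,1],[11,0],[31,10],[49,0]]
[[10,1],[11,4],[28,0],[31,10],[49,0]]
[[10,1],[11,4],[31,10],[49,0]]
[[10,1],[11,4],[21,13],[23,4],[31,10],[49,0]]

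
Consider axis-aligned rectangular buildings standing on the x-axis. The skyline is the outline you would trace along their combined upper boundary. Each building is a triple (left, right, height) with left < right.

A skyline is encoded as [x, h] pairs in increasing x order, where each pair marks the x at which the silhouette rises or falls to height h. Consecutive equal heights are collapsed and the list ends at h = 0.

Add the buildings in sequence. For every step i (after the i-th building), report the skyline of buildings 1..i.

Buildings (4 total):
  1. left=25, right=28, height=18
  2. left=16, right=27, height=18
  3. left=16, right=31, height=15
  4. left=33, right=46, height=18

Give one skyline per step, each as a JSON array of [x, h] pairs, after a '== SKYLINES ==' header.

== SKYLINES ==
[[25,18],[28,0]]
[[16,18],[28,0]]
[[16,18],[28,15],[31,0]]
[[16,18],[28,15],[31,0],[33,18],[46,0]]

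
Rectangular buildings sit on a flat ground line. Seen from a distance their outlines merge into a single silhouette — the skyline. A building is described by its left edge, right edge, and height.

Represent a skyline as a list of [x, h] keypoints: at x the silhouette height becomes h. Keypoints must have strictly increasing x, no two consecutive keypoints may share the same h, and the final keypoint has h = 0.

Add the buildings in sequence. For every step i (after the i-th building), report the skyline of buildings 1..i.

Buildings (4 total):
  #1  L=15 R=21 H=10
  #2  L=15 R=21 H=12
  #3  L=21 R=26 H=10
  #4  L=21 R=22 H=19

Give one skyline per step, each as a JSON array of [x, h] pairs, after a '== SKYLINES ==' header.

== SKYLINES ==
[[15,10],[21,0]]
[[15,12],[21,0]]
[[15,12],[21,10],[26,0]]
[[15,12],[21,19],[22,10],[26,0]]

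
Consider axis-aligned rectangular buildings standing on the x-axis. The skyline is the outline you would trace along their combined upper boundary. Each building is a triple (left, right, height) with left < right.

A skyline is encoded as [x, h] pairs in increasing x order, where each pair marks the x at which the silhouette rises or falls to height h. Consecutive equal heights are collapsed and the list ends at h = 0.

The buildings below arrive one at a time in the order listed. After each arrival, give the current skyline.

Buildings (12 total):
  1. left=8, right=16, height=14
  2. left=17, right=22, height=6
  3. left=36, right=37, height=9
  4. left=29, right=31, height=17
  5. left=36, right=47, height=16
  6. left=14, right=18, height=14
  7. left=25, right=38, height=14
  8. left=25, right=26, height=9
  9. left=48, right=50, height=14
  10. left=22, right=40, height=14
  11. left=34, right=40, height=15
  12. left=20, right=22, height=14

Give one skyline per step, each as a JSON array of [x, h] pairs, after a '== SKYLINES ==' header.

== SKYLINES ==
[[8,14],[16,0]]
[[8,14],[16,0],[17,6],[22,0]]
[[8,14],[16,0],[17,6],[22,0],[36,9],[37,0]]
[[8,14],[16,0],[17,6],[22,0],[29,17],[31,0],[36,9],[37,0]]
[[8,14],[16,0],[17,6],[22,0],[29,17],[31,0],[36,16],[47,0]]
[[8,14],[18,6],[22,0],[29,17],[31,0],[36,16],[47,0]]
[[8,14],[18,6],[22,0],[25,14],[29,17],[31,14],[36,16],[47,0]]
[[8,14],[18,6],[22,0],[25,14],[29,17],[31,14],[36,16],[47,0]]
[[8,14],[18,6],[22,0],[25,14],[29,17],[31,14],[36,16],[47,0],[48,14],[50,0]]
[[8,14],[18,6],[22,14],[29,17],[31,14],[36,16],[47,0],[48,14],[50,0]]
[[8,14],[18,6],[22,14],[29,17],[31,14],[34,15],[36,16],[47,0],[48,14],[50,0]]
[[8,14],[18,6],[20,14],[29,17],[31,14],[34,15],[36,16],[47,0],[48,14],[50,0]]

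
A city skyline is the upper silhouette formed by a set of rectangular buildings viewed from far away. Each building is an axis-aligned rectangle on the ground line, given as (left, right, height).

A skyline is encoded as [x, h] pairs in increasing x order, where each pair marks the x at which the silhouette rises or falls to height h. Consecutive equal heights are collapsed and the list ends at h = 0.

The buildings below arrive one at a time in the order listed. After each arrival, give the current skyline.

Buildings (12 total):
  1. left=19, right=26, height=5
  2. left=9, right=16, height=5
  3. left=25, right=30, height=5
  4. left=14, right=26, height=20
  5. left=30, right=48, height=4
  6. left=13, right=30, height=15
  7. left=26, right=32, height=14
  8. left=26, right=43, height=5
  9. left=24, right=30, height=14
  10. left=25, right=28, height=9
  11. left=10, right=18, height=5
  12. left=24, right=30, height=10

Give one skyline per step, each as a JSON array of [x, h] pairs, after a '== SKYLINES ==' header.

== SKYLINES ==
[[19,5],[26,0]]
[[9,5],[16,0],[19,5],[26,0]]
[[9,5],[16,0],[19,5],[30,0]]
[[9,5],[14,20],[26,5],[30,0]]
[[9,5],[14,20],[26,5],[30,4],[48,0]]
[[9,5],[13,15],[14,20],[26,15],[30,4],[48,0]]
[[9,5],[13,15],[14,20],[26,15],[30,14],[32,4],[48,0]]
[[9,5],[13,15],[14,20],[26,15],[30,14],[32,5],[43,4],[48,0]]
[[9,5],[13,15],[14,20],[26,15],[30,14],[32,5],[43,4],[48,0]]
[[9,5],[13,15],[14,20],[26,15],[30,14],[32,5],[43,4],[48,0]]
[[9,5],[13,15],[14,20],[26,15],[30,14],[32,5],[43,4],[48,0]]
[[9,5],[13,15],[14,20],[26,15],[30,14],[32,5],[43,4],[48,0]]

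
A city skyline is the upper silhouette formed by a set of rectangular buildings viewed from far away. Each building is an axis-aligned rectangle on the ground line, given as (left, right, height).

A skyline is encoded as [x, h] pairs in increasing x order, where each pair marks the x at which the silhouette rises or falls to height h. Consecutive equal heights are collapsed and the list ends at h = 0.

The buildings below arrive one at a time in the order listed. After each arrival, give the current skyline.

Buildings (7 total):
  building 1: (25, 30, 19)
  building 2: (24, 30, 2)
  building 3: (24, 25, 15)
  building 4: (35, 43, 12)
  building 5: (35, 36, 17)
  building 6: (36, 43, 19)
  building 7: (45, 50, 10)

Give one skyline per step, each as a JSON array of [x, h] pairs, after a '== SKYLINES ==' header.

== SKYLINES ==
[[25,19],[30,0]]
[[24,2],[25,19],[30,0]]
[[24,15],[25,19],[30,0]]
[[24,15],[25,19],[30,0],[35,12],[43,0]]
[[24,15],[25,19],[30,0],[35,17],[36,12],[43,0]]
[[24,15],[25,19],[30,0],[35,17],[36,19],[43,0]]
[[24,15],[25,19],[30,0],[35,17],[36,19],[43,0],[45,10],[50,0]]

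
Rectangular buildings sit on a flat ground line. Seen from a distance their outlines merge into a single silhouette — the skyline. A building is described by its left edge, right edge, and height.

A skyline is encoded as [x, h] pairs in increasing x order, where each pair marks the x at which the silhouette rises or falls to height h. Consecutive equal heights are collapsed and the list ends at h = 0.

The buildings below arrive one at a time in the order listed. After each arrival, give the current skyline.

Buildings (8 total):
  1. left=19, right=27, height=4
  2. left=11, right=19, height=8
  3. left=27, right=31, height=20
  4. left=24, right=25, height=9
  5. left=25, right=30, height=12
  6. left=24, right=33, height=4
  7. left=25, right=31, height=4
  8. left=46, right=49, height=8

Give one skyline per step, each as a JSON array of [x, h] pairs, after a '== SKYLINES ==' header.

== SKYLINES ==
[[19,4],[27,0]]
[[11,8],[19,4],[27,0]]
[[11,8],[19,4],[27,20],[31,0]]
[[11,8],[19,4],[24,9],[25,4],[27,20],[31,0]]
[[11,8],[19,4],[24,9],[25,12],[27,20],[31,0]]
[[11,8],[19,4],[24,9],[25,12],[27,20],[31,4],[33,0]]
[[11,8],[19,4],[24,9],[25,12],[27,20],[31,4],[33,0]]
[[11,8],[19,4],[24,9],[25,12],[27,20],[31,4],[33,0],[46,8],[49,0]]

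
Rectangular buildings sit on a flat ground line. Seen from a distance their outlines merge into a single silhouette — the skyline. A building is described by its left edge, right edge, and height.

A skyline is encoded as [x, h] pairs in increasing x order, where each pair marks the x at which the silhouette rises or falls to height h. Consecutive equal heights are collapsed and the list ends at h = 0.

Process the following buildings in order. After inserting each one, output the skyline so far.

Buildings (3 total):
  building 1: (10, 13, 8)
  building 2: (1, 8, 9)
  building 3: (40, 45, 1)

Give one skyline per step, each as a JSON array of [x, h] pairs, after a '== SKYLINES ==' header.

== SKYLINES ==
[[10,8],[13,0]]
[[1,9],[8,0],[10,8],[13,0]]
[[1,9],[8,0],[10,8],[13,0],[40,1],[45,0]]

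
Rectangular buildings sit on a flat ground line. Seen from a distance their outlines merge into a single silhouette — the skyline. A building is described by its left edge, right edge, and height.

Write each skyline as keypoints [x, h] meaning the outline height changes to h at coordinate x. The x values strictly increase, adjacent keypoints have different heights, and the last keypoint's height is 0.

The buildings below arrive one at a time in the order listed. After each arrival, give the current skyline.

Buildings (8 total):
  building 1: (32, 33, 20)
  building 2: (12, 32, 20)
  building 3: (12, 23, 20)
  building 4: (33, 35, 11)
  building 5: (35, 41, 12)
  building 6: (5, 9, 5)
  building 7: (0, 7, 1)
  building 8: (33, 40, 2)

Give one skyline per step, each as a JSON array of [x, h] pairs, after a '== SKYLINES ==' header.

== SKYLINES ==
[[32,20],[33,0]]
[[12,20],[33,0]]
[[12,20],[33,0]]
[[12,20],[33,11],[35,0]]
[[12,20],[33,11],[35,12],[41,0]]
[[5,5],[9,0],[12,20],[33,11],[35,12],[41,0]]
[[0,1],[5,5],[9,0],[12,20],[33,11],[35,12],[41,0]]
[[0,1],[5,5],[9,0],[12,20],[33,11],[35,12],[41,0]]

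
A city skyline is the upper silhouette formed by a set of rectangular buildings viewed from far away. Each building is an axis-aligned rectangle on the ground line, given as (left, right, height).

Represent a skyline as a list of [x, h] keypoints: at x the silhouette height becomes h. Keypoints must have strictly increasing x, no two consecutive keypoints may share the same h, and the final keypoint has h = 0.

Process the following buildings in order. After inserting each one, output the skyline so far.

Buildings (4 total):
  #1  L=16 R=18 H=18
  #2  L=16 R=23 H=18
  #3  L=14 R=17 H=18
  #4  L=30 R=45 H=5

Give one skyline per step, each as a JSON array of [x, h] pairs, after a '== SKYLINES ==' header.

== SKYLINES ==
[[16,18],[18,0]]
[[16,18],[23,0]]
[[14,18],[23,0]]
[[14,18],[23,0],[30,5],[45,0]]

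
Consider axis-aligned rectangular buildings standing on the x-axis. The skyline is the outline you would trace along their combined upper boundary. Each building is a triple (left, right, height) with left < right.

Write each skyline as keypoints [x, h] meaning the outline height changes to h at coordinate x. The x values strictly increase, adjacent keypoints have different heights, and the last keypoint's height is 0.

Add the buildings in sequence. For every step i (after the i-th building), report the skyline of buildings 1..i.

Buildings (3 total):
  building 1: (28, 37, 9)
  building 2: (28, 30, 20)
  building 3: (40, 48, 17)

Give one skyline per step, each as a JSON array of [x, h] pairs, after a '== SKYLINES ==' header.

== SKYLINES ==
[[28,9],[37,0]]
[[28,20],[30,9],[37,0]]
[[28,20],[30,9],[37,0],[40,17],[48,0]]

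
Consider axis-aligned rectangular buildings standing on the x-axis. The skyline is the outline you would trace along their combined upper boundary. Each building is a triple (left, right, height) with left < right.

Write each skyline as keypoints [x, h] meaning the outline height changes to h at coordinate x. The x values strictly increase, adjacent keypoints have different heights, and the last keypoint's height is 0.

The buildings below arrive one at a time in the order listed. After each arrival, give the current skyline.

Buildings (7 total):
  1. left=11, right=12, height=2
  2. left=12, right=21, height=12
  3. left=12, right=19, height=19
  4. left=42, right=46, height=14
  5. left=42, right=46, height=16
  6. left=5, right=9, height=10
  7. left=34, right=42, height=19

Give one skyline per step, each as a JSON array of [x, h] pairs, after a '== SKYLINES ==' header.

== SKYLINES ==
[[11,2],[12,0]]
[[11,2],[12,12],[21,0]]
[[11,2],[12,19],[19,12],[21,0]]
[[11,2],[12,19],[19,12],[21,0],[42,14],[46,0]]
[[11,2],[12,19],[19,12],[21,0],[42,16],[46,0]]
[[5,10],[9,0],[11,2],[12,19],[19,12],[21,0],[42,16],[46,0]]
[[5,10],[9,0],[11,2],[12,19],[19,12],[21,0],[34,19],[42,16],[46,0]]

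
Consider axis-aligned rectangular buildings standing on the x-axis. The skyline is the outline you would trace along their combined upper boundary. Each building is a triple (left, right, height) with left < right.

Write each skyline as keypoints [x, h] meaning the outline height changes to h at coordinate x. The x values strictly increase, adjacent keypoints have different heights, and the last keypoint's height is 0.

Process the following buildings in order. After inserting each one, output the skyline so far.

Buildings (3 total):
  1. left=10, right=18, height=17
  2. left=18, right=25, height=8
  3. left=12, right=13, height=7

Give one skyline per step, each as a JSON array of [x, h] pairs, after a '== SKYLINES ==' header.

== SKYLINES ==
[[10,17],[18,0]]
[[10,17],[18,8],[25,0]]
[[10,17],[18,8],[25,0]]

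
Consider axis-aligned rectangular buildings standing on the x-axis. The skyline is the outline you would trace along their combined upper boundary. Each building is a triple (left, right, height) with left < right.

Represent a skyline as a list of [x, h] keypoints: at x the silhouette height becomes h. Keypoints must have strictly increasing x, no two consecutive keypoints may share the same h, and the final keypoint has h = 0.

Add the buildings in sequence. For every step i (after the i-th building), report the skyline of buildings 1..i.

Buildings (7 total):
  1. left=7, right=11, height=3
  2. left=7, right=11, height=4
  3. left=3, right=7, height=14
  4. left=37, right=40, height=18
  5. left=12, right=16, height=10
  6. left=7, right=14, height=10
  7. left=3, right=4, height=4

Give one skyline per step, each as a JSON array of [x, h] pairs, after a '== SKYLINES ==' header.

== SKYLINES ==
[[7,3],[11,0]]
[[7,4],[11,0]]
[[3,14],[7,4],[11,0]]
[[3,14],[7,4],[11,0],[37,18],[40,0]]
[[3,14],[7,4],[11,0],[12,10],[16,0],[37,18],[40,0]]
[[3,14],[7,10],[16,0],[37,18],[40,0]]
[[3,14],[7,10],[16,0],[37,18],[40,0]]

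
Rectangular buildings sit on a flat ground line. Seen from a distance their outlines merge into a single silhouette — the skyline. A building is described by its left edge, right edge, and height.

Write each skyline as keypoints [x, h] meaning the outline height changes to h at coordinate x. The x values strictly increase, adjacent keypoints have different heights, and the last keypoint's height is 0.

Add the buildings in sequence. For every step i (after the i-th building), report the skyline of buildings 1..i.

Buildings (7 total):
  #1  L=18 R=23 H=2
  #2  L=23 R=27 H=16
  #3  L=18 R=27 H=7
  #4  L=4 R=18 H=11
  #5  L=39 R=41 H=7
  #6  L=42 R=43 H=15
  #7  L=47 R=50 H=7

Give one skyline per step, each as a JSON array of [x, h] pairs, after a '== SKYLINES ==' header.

== SKYLINES ==
[[18,2],[23,0]]
[[18,2],[23,16],[27,0]]
[[18,7],[23,16],[27,0]]
[[4,11],[18,7],[23,16],[27,0]]
[[4,11],[18,7],[23,16],[27,0],[39,7],[41,0]]
[[4,11],[18,7],[23,16],[27,0],[39,7],[41,0],[42,15],[43,0]]
[[4,11],[18,7],[23,16],[27,0],[39,7],[41,0],[42,15],[43,0],[47,7],[50,0]]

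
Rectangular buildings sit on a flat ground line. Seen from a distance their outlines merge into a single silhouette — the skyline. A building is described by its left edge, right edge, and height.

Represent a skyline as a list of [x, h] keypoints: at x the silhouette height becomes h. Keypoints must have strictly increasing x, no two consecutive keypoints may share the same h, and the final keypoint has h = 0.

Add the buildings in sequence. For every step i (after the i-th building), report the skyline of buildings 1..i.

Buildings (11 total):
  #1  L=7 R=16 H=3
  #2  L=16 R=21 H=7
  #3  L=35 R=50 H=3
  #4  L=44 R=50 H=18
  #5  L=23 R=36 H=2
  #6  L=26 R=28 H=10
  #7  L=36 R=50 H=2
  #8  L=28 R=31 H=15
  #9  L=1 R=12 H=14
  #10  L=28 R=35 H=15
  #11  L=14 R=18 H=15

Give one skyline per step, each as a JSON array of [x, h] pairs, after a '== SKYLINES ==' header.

== SKYLINES ==
[[7,3],[16,0]]
[[7,3],[16,7],[21,0]]
[[7,3],[16,7],[21,0],[35,3],[50,0]]
[[7,3],[16,7],[21,0],[35,3],[44,18],[50,0]]
[[7,3],[16,7],[21,0],[23,2],[35,3],[44,18],[50,0]]
[[7,3],[16,7],[21,0],[23,2],[26,10],[28,2],[35,3],[44,18],[50,0]]
[[7,3],[16,7],[21,0],[23,2],[26,10],[28,2],[35,3],[44,18],[50,0]]
[[7,3],[16,7],[21,0],[23,2],[26,10],[28,15],[31,2],[35,3],[44,18],[50,0]]
[[1,14],[12,3],[16,7],[21,0],[23,2],[26,10],[28,15],[31,2],[35,3],[44,18],[50,0]]
[[1,14],[12,3],[16,7],[21,0],[23,2],[26,10],[28,15],[35,3],[44,18],[50,0]]
[[1,14],[12,3],[14,15],[18,7],[21,0],[23,2],[26,10],[28,15],[35,3],[44,18],[50,0]]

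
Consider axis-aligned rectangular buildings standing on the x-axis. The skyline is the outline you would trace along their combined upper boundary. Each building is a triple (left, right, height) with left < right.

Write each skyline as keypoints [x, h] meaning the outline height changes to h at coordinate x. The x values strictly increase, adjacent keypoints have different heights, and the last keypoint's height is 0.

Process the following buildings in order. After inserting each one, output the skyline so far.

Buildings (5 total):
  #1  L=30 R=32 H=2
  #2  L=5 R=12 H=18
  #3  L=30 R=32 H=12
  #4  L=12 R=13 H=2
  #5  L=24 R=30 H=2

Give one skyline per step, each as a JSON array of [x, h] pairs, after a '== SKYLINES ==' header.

== SKYLINES ==
[[30,2],[32,0]]
[[5,18],[12,0],[30,2],[32,0]]
[[5,18],[12,0],[30,12],[32,0]]
[[5,18],[12,2],[13,0],[30,12],[32,0]]
[[5,18],[12,2],[13,0],[24,2],[30,12],[32,0]]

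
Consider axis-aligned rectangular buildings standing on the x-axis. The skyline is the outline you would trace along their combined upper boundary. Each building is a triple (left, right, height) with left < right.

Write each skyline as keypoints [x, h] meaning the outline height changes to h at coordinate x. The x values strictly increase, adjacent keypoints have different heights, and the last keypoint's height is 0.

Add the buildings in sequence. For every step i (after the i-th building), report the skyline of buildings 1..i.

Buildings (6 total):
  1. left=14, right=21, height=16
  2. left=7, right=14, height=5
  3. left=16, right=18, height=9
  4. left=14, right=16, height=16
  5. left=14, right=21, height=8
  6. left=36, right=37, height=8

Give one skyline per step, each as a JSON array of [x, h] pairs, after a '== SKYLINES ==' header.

== SKYLINES ==
[[14,16],[21,0]]
[[7,5],[14,16],[21,0]]
[[7,5],[14,16],[21,0]]
[[7,5],[14,16],[21,0]]
[[7,5],[14,16],[21,0]]
[[7,5],[14,16],[21,0],[36,8],[37,0]]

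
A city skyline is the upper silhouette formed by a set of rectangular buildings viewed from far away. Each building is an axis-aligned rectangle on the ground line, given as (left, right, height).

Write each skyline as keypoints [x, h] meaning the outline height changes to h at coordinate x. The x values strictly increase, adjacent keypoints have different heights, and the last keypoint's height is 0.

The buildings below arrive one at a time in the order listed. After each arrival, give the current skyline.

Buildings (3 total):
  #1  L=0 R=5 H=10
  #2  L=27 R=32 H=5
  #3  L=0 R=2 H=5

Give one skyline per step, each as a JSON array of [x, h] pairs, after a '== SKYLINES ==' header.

== SKYLINES ==
[[0,10],[5,0]]
[[0,10],[5,0],[27,5],[32,0]]
[[0,10],[5,0],[27,5],[32,0]]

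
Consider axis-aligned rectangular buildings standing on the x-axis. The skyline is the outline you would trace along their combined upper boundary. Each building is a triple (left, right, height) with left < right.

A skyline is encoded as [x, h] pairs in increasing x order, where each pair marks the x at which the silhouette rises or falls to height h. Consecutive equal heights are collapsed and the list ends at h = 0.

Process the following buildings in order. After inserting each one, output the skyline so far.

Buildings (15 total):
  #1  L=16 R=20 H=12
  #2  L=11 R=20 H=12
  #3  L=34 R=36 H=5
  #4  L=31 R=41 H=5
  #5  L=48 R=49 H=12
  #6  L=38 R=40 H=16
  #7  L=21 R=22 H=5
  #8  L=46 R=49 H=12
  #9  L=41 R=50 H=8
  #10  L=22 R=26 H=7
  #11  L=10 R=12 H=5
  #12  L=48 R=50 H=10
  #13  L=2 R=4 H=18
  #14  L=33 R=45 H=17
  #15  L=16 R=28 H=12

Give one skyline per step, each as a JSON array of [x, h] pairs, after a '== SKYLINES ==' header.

== SKYLINES ==
[[16,12],[20,0]]
[[11,12],[20,0]]
[[11,12],[20,0],[34,5],[36,0]]
[[11,12],[20,0],[31,5],[41,0]]
[[11,12],[20,0],[31,5],[41,0],[48,12],[49,0]]
[[11,12],[20,0],[31,5],[38,16],[40,5],[41,0],[48,12],[49,0]]
[[11,12],[20,0],[21,5],[22,0],[31,5],[38,16],[40,5],[41,0],[48,12],[49,0]]
[[11,12],[20,0],[21,5],[22,0],[31,5],[38,16],[40,5],[41,0],[46,12],[49,0]]
[[11,12],[20,0],[21,5],[22,0],[31,5],[38,16],[40,5],[41,8],[46,12],[49,8],[50,0]]
[[11,12],[20,0],[21,5],[22,7],[26,0],[31,5],[38,16],[40,5],[41,8],[46,12],[49,8],[50,0]]
[[10,5],[11,12],[20,0],[21,5],[22,7],[26,0],[31,5],[38,16],[40,5],[41,8],[46,12],[49,8],[50,0]]
[[10,5],[11,12],[20,0],[21,5],[22,7],[26,0],[31,5],[38,16],[40,5],[41,8],[46,12],[49,10],[50,0]]
[[2,18],[4,0],[10,5],[11,12],[20,0],[21,5],[22,7],[26,0],[31,5],[38,16],[40,5],[41,8],[46,12],[49,10],[50,0]]
[[2,18],[4,0],[10,5],[11,12],[20,0],[21,5],[22,7],[26,0],[31,5],[33,17],[45,8],[46,12],[49,10],[50,0]]
[[2,18],[4,0],[10,5],[11,12],[28,0],[31,5],[33,17],[45,8],[46,12],[49,10],[50,0]]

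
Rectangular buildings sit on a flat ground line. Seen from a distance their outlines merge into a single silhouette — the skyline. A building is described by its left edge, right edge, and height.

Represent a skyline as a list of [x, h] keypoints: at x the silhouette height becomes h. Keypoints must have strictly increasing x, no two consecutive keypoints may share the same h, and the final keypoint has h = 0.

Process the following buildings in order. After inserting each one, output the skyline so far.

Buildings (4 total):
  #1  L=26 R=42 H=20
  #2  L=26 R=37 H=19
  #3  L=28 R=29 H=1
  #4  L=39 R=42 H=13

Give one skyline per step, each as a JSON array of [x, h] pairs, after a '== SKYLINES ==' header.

== SKYLINES ==
[[26,20],[42,0]]
[[26,20],[42,0]]
[[26,20],[42,0]]
[[26,20],[42,0]]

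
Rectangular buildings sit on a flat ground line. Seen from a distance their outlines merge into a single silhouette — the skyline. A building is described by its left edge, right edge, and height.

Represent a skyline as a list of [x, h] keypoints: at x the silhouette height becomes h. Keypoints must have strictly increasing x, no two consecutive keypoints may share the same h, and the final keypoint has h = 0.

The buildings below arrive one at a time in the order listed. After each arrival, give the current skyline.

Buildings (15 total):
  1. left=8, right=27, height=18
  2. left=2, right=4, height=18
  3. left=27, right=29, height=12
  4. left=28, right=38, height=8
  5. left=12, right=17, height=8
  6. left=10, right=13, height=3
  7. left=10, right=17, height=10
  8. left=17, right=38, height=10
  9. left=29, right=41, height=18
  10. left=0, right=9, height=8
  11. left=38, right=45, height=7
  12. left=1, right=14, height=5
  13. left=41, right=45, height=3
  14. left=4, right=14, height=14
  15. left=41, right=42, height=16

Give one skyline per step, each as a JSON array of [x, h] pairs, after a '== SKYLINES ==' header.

== SKYLINES ==
[[8,18],[27,0]]
[[2,18],[4,0],[8,18],[27,0]]
[[2,18],[4,0],[8,18],[27,12],[29,0]]
[[2,18],[4,0],[8,18],[27,12],[29,8],[38,0]]
[[2,18],[4,0],[8,18],[27,12],[29,8],[38,0]]
[[2,18],[4,0],[8,18],[27,12],[29,8],[38,0]]
[[2,18],[4,0],[8,18],[27,12],[29,8],[38,0]]
[[2,18],[4,0],[8,18],[27,12],[29,10],[38,0]]
[[2,18],[4,0],[8,18],[27,12],[29,18],[41,0]]
[[0,8],[2,18],[4,8],[8,18],[27,12],[29,18],[41,0]]
[[0,8],[2,18],[4,8],[8,18],[27,12],[29,18],[41,7],[45,0]]
[[0,8],[2,18],[4,8],[8,18],[27,12],[29,18],[41,7],[45,0]]
[[0,8],[2,18],[4,8],[8,18],[27,12],[29,18],[41,7],[45,0]]
[[0,8],[2,18],[4,14],[8,18],[27,12],[29,18],[41,7],[45,0]]
[[0,8],[2,18],[4,14],[8,18],[27,12],[29,18],[41,16],[42,7],[45,0]]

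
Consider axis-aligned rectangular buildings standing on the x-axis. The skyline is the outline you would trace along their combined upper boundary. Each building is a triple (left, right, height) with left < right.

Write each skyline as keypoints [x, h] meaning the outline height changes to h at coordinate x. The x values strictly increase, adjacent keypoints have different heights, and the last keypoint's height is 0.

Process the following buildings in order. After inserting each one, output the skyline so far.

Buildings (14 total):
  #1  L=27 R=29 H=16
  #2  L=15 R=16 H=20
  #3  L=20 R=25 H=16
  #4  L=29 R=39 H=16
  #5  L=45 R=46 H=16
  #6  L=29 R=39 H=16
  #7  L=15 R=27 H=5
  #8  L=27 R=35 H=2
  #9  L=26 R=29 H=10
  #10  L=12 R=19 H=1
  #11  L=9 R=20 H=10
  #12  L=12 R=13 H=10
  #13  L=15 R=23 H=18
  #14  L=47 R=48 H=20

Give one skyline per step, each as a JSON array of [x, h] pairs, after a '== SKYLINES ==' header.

== SKYLINES ==
[[27,16],[29,0]]
[[15,20],[16,0],[27,16],[29,0]]
[[15,20],[16,0],[20,16],[25,0],[27,16],[29,0]]
[[15,20],[16,0],[20,16],[25,0],[27,16],[39,0]]
[[15,20],[16,0],[20,16],[25,0],[27,16],[39,0],[45,16],[46,0]]
[[15,20],[16,0],[20,16],[25,0],[27,16],[39,0],[45,16],[46,0]]
[[15,20],[16,5],[20,16],[25,5],[27,16],[39,0],[45,16],[46,0]]
[[15,20],[16,5],[20,16],[25,5],[27,16],[39,0],[45,16],[46,0]]
[[15,20],[16,5],[20,16],[25,5],[26,10],[27,16],[39,0],[45,16],[46,0]]
[[12,1],[15,20],[16,5],[20,16],[25,5],[26,10],[27,16],[39,0],[45,16],[46,0]]
[[9,10],[15,20],[16,10],[20,16],[25,5],[26,10],[27,16],[39,0],[45,16],[46,0]]
[[9,10],[15,20],[16,10],[20,16],[25,5],[26,10],[27,16],[39,0],[45,16],[46,0]]
[[9,10],[15,20],[16,18],[23,16],[25,5],[26,10],[27,16],[39,0],[45,16],[46,0]]
[[9,10],[15,20],[16,18],[23,16],[25,5],[26,10],[27,16],[39,0],[45,16],[46,0],[47,20],[48,0]]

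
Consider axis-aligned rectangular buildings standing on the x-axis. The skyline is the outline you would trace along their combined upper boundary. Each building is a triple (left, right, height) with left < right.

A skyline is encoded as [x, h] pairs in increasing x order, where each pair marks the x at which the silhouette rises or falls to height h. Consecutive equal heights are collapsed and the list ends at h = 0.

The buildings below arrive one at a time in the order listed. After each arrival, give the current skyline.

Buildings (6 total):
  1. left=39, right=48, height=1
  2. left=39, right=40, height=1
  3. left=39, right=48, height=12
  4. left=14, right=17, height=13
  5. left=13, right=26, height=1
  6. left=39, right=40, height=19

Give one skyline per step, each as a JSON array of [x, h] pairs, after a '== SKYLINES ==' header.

== SKYLINES ==
[[39,1],[48,0]]
[[39,1],[48,0]]
[[39,12],[48,0]]
[[14,13],[17,0],[39,12],[48,0]]
[[13,1],[14,13],[17,1],[26,0],[39,12],[48,0]]
[[13,1],[14,13],[17,1],[26,0],[39,19],[40,12],[48,0]]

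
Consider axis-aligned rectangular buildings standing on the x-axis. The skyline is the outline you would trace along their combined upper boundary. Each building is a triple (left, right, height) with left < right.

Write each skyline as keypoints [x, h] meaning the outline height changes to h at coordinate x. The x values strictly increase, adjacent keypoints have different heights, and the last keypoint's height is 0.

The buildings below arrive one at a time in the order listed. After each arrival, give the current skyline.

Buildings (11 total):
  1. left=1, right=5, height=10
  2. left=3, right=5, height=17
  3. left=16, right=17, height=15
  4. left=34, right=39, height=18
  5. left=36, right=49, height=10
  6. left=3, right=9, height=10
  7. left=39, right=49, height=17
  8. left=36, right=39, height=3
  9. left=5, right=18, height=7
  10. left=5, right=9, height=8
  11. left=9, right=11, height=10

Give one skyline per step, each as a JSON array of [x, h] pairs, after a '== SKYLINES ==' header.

== SKYLINES ==
[[1,10],[5,0]]
[[1,10],[3,17],[5,0]]
[[1,10],[3,17],[5,0],[16,15],[17,0]]
[[1,10],[3,17],[5,0],[16,15],[17,0],[34,18],[39,0]]
[[1,10],[3,17],[5,0],[16,15],[17,0],[34,18],[39,10],[49,0]]
[[1,10],[3,17],[5,10],[9,0],[16,15],[17,0],[34,18],[39,10],[49,0]]
[[1,10],[3,17],[5,10],[9,0],[16,15],[17,0],[34,18],[39,17],[49,0]]
[[1,10],[3,17],[5,10],[9,0],[16,15],[17,0],[34,18],[39,17],[49,0]]
[[1,10],[3,17],[5,10],[9,7],[16,15],[17,7],[18,0],[34,18],[39,17],[49,0]]
[[1,10],[3,17],[5,10],[9,7],[16,15],[17,7],[18,0],[34,18],[39,17],[49,0]]
[[1,10],[3,17],[5,10],[11,7],[16,15],[17,7],[18,0],[34,18],[39,17],[49,0]]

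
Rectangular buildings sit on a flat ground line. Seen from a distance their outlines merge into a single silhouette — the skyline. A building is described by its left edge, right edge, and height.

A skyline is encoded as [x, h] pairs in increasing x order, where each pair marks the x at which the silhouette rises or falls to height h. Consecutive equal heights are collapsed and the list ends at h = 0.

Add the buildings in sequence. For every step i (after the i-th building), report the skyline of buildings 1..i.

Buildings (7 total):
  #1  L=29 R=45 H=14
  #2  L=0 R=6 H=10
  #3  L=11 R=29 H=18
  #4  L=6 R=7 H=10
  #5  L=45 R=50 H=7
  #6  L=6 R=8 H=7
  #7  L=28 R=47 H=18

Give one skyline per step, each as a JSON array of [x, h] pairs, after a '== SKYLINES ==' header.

== SKYLINES ==
[[29,14],[45,0]]
[[0,10],[6,0],[29,14],[45,0]]
[[0,10],[6,0],[11,18],[29,14],[45,0]]
[[0,10],[7,0],[11,18],[29,14],[45,0]]
[[0,10],[7,0],[11,18],[29,14],[45,7],[50,0]]
[[0,10],[7,7],[8,0],[11,18],[29,14],[45,7],[50,0]]
[[0,10],[7,7],[8,0],[11,18],[47,7],[50,0]]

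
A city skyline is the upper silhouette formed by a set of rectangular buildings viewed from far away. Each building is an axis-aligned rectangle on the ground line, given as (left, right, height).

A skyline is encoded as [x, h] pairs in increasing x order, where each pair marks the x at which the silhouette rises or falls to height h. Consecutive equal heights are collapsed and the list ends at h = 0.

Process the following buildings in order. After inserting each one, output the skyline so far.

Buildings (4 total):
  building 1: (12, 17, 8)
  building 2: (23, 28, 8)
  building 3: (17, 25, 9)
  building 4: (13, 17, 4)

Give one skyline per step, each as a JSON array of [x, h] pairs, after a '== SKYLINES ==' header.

== SKYLINES ==
[[12,8],[17,0]]
[[12,8],[17,0],[23,8],[28,0]]
[[12,8],[17,9],[25,8],[28,0]]
[[12,8],[17,9],[25,8],[28,0]]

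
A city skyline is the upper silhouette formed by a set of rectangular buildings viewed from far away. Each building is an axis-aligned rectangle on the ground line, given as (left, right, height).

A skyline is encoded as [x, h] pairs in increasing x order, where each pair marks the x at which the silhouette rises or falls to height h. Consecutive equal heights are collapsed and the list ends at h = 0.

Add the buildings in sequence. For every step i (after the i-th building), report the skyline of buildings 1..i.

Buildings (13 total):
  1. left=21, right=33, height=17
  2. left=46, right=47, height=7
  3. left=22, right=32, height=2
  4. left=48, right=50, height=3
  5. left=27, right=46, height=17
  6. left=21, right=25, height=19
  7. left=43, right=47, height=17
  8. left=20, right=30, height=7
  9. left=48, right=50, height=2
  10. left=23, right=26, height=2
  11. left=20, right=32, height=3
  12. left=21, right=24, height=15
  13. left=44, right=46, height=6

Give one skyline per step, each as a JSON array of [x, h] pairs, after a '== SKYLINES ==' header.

== SKYLINES ==
[[21,17],[33,0]]
[[21,17],[33,0],[46,7],[47,0]]
[[21,17],[33,0],[46,7],[47,0]]
[[21,17],[33,0],[46,7],[47,0],[48,3],[50,0]]
[[21,17],[46,7],[47,0],[48,3],[50,0]]
[[21,19],[25,17],[46,7],[47,0],[48,3],[50,0]]
[[21,19],[25,17],[47,0],[48,3],[50,0]]
[[20,7],[21,19],[25,17],[47,0],[48,3],[50,0]]
[[20,7],[21,19],[25,17],[47,0],[48,3],[50,0]]
[[20,7],[21,19],[25,17],[47,0],[48,3],[50,0]]
[[20,7],[21,19],[25,17],[47,0],[48,3],[50,0]]
[[20,7],[21,19],[25,17],[47,0],[48,3],[50,0]]
[[20,7],[21,19],[25,17],[47,0],[48,3],[50,0]]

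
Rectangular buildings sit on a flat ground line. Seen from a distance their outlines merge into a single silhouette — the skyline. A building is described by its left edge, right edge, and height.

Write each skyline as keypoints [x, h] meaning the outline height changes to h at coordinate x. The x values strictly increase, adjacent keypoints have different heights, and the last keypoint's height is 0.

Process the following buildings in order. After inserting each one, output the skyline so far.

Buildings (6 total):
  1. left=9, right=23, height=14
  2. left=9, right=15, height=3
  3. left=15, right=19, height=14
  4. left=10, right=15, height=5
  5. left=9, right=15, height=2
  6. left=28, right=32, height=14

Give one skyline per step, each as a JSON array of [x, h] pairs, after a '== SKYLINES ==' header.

== SKYLINES ==
[[9,14],[23,0]]
[[9,14],[23,0]]
[[9,14],[23,0]]
[[9,14],[23,0]]
[[9,14],[23,0]]
[[9,14],[23,0],[28,14],[32,0]]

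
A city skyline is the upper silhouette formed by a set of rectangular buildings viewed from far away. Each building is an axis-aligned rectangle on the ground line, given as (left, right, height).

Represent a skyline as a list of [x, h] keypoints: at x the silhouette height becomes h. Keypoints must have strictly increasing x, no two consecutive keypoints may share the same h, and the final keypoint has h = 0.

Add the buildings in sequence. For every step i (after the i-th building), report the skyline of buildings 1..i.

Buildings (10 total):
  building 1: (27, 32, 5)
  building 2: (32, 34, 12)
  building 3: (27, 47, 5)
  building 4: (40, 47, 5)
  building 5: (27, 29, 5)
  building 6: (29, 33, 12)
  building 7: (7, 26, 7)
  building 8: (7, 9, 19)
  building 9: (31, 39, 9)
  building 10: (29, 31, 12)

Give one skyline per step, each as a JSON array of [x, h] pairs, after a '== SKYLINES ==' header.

== SKYLINES ==
[[27,5],[32,0]]
[[27,5],[32,12],[34,0]]
[[27,5],[32,12],[34,5],[47,0]]
[[27,5],[32,12],[34,5],[47,0]]
[[27,5],[32,12],[34,5],[47,0]]
[[27,5],[29,12],[34,5],[47,0]]
[[7,7],[26,0],[27,5],[29,12],[34,5],[47,0]]
[[7,19],[9,7],[26,0],[27,5],[29,12],[34,5],[47,0]]
[[7,19],[9,7],[26,0],[27,5],[29,12],[34,9],[39,5],[47,0]]
[[7,19],[9,7],[26,0],[27,5],[29,12],[34,9],[39,5],[47,0]]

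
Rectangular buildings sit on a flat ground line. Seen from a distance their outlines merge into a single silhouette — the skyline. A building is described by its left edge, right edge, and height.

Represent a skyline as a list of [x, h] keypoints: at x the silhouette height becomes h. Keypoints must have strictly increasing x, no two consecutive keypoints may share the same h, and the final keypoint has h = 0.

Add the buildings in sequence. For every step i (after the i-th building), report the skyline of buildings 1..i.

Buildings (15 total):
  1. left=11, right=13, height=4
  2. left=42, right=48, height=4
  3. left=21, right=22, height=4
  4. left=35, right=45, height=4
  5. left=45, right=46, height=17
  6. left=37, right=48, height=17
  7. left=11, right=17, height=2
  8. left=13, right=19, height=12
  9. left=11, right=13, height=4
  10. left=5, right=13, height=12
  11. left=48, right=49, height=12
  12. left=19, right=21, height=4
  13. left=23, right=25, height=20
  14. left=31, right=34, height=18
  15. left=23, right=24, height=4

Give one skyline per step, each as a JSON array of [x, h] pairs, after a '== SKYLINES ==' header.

== SKYLINES ==
[[11,4],[13,0]]
[[11,4],[13,0],[42,4],[48,0]]
[[11,4],[13,0],[21,4],[22,0],[42,4],[48,0]]
[[11,4],[13,0],[21,4],[22,0],[35,4],[48,0]]
[[11,4],[13,0],[21,4],[22,0],[35,4],[45,17],[46,4],[48,0]]
[[11,4],[13,0],[21,4],[22,0],[35,4],[37,17],[48,0]]
[[11,4],[13,2],[17,0],[21,4],[22,0],[35,4],[37,17],[48,0]]
[[11,4],[13,12],[19,0],[21,4],[22,0],[35,4],[37,17],[48,0]]
[[11,4],[13,12],[19,0],[21,4],[22,0],[35,4],[37,17],[48,0]]
[[5,12],[19,0],[21,4],[22,0],[35,4],[37,17],[48,0]]
[[5,12],[19,0],[21,4],[22,0],[35,4],[37,17],[48,12],[49,0]]
[[5,12],[19,4],[22,0],[35,4],[37,17],[48,12],[49,0]]
[[5,12],[19,4],[22,0],[23,20],[25,0],[35,4],[37,17],[48,12],[49,0]]
[[5,12],[19,4],[22,0],[23,20],[25,0],[31,18],[34,0],[35,4],[37,17],[48,12],[49,0]]
[[5,12],[19,4],[22,0],[23,20],[25,0],[31,18],[34,0],[35,4],[37,17],[48,12],[49,0]]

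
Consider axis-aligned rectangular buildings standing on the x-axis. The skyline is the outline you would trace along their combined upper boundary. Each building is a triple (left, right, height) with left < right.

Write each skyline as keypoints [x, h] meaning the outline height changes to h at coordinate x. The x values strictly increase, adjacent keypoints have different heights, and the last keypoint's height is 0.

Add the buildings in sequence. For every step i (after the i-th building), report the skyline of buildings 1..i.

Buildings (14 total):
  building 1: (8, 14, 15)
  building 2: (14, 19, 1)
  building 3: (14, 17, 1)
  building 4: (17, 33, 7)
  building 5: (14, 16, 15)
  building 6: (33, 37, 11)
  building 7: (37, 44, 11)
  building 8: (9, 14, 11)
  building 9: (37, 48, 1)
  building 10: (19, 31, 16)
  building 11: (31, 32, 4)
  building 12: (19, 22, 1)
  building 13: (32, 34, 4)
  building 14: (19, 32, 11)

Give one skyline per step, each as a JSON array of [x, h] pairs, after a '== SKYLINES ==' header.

== SKYLINES ==
[[8,15],[14,0]]
[[8,15],[14,1],[19,0]]
[[8,15],[14,1],[19,0]]
[[8,15],[14,1],[17,7],[33,0]]
[[8,15],[16,1],[17,7],[33,0]]
[[8,15],[16,1],[17,7],[33,11],[37,0]]
[[8,15],[16,1],[17,7],[33,11],[44,0]]
[[8,15],[16,1],[17,7],[33,11],[44,0]]
[[8,15],[16,1],[17,7],[33,11],[44,1],[48,0]]
[[8,15],[16,1],[17,7],[19,16],[31,7],[33,11],[44,1],[48,0]]
[[8,15],[16,1],[17,7],[19,16],[31,7],[33,11],[44,1],[48,0]]
[[8,15],[16,1],[17,7],[19,16],[31,7],[33,11],[44,1],[48,0]]
[[8,15],[16,1],[17,7],[19,16],[31,7],[33,11],[44,1],[48,0]]
[[8,15],[16,1],[17,7],[19,16],[31,11],[32,7],[33,11],[44,1],[48,0]]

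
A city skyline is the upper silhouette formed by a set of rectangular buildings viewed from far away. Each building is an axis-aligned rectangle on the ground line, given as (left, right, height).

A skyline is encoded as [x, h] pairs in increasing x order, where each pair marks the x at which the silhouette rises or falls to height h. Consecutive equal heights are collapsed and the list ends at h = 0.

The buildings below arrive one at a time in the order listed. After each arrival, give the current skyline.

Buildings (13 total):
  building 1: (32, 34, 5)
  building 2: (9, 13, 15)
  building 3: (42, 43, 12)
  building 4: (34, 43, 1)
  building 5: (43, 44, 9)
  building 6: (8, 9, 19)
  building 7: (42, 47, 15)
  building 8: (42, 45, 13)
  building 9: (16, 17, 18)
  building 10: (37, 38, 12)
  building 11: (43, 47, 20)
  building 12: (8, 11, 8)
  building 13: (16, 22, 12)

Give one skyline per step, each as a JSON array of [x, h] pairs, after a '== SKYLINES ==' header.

== SKYLINES ==
[[32,5],[34,0]]
[[9,15],[13,0],[32,5],[34,0]]
[[9,15],[13,0],[32,5],[34,0],[42,12],[43,0]]
[[9,15],[13,0],[32,5],[34,1],[42,12],[43,0]]
[[9,15],[13,0],[32,5],[34,1],[42,12],[43,9],[44,0]]
[[8,19],[9,15],[13,0],[32,5],[34,1],[42,12],[43,9],[44,0]]
[[8,19],[9,15],[13,0],[32,5],[34,1],[42,15],[47,0]]
[[8,19],[9,15],[13,0],[32,5],[34,1],[42,15],[47,0]]
[[8,19],[9,15],[13,0],[16,18],[17,0],[32,5],[34,1],[42,15],[47,0]]
[[8,19],[9,15],[13,0],[16,18],[17,0],[32,5],[34,1],[37,12],[38,1],[42,15],[47,0]]
[[8,19],[9,15],[13,0],[16,18],[17,0],[32,5],[34,1],[37,12],[38,1],[42,15],[43,20],[47,0]]
[[8,19],[9,15],[13,0],[16,18],[17,0],[32,5],[34,1],[37,12],[38,1],[42,15],[43,20],[47,0]]
[[8,19],[9,15],[13,0],[16,18],[17,12],[22,0],[32,5],[34,1],[37,12],[38,1],[42,15],[43,20],[47,0]]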